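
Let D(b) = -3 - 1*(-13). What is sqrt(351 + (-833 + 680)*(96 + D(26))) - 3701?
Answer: -3701 + 3*I*sqrt(1763) ≈ -3701.0 + 125.96*I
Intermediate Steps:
D(b) = 10 (D(b) = -3 + 13 = 10)
sqrt(351 + (-833 + 680)*(96 + D(26))) - 3701 = sqrt(351 + (-833 + 680)*(96 + 10)) - 3701 = sqrt(351 - 153*106) - 3701 = sqrt(351 - 16218) - 3701 = sqrt(-15867) - 3701 = 3*I*sqrt(1763) - 3701 = -3701 + 3*I*sqrt(1763)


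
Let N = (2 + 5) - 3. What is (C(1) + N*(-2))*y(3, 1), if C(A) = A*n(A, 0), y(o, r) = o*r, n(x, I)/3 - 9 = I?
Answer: 57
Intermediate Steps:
n(x, I) = 27 + 3*I
N = 4 (N = 7 - 3 = 4)
C(A) = 27*A (C(A) = A*(27 + 3*0) = A*(27 + 0) = A*27 = 27*A)
(C(1) + N*(-2))*y(3, 1) = (27*1 + 4*(-2))*(3*1) = (27 - 8)*3 = 19*3 = 57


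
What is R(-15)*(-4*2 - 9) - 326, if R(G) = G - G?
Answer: -326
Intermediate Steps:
R(G) = 0
R(-15)*(-4*2 - 9) - 326 = 0*(-4*2 - 9) - 326 = 0*(-8 - 9) - 326 = 0*(-17) - 326 = 0 - 326 = -326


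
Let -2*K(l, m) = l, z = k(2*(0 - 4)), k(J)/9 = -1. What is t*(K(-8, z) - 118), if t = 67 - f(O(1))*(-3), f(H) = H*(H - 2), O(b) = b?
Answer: -7296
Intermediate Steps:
k(J) = -9 (k(J) = 9*(-1) = -9)
z = -9
K(l, m) = -l/2
f(H) = H*(-2 + H)
t = 64 (t = 67 - 1*(-2 + 1)*(-3) = 67 - 1*(-1)*(-3) = 67 - (-1)*(-3) = 67 - 1*3 = 67 - 3 = 64)
t*(K(-8, z) - 118) = 64*(-1/2*(-8) - 118) = 64*(4 - 118) = 64*(-114) = -7296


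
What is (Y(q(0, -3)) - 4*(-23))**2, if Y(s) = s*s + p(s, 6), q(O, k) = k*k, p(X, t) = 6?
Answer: 32041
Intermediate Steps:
q(O, k) = k**2
Y(s) = 6 + s**2 (Y(s) = s*s + 6 = s**2 + 6 = 6 + s**2)
(Y(q(0, -3)) - 4*(-23))**2 = ((6 + ((-3)**2)**2) - 4*(-23))**2 = ((6 + 9**2) + 92)**2 = ((6 + 81) + 92)**2 = (87 + 92)**2 = 179**2 = 32041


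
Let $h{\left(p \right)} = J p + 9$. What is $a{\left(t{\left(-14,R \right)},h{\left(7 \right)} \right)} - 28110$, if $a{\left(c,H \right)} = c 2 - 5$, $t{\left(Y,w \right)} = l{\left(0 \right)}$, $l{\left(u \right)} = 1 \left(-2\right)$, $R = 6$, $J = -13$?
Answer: $-28119$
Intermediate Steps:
$l{\left(u \right)} = -2$
$t{\left(Y,w \right)} = -2$
$h{\left(p \right)} = 9 - 13 p$ ($h{\left(p \right)} = - 13 p + 9 = 9 - 13 p$)
$a{\left(c,H \right)} = -5 + 2 c$ ($a{\left(c,H \right)} = 2 c - 5 = -5 + 2 c$)
$a{\left(t{\left(-14,R \right)},h{\left(7 \right)} \right)} - 28110 = \left(-5 + 2 \left(-2\right)\right) - 28110 = \left(-5 - 4\right) - 28110 = -9 - 28110 = -28119$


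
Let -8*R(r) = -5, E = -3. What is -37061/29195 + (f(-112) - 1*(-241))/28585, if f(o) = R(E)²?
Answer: -13469968457/10682100160 ≈ -1.2610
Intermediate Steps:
R(r) = 5/8 (R(r) = -⅛*(-5) = 5/8)
f(o) = 25/64 (f(o) = (5/8)² = 25/64)
-37061/29195 + (f(-112) - 1*(-241))/28585 = -37061/29195 + (25/64 - 1*(-241))/28585 = -37061*1/29195 + (25/64 + 241)*(1/28585) = -37061/29195 + (15449/64)*(1/28585) = -37061/29195 + 15449/1829440 = -13469968457/10682100160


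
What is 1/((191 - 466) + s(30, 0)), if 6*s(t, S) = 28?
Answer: -3/811 ≈ -0.0036991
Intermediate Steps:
s(t, S) = 14/3 (s(t, S) = (1/6)*28 = 14/3)
1/((191 - 466) + s(30, 0)) = 1/((191 - 466) + 14/3) = 1/(-275 + 14/3) = 1/(-811/3) = -3/811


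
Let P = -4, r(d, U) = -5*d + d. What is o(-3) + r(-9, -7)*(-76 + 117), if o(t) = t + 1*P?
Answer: 1469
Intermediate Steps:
r(d, U) = -4*d
o(t) = -4 + t (o(t) = t + 1*(-4) = t - 4 = -4 + t)
o(-3) + r(-9, -7)*(-76 + 117) = (-4 - 3) + (-4*(-9))*(-76 + 117) = -7 + 36*41 = -7 + 1476 = 1469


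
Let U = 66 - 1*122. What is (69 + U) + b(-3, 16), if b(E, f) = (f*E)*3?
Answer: -131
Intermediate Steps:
U = -56 (U = 66 - 122 = -56)
b(E, f) = 3*E*f (b(E, f) = (E*f)*3 = 3*E*f)
(69 + U) + b(-3, 16) = (69 - 56) + 3*(-3)*16 = 13 - 144 = -131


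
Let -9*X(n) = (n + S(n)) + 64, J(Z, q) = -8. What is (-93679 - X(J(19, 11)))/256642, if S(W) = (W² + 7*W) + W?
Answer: -843055/2309778 ≈ -0.36499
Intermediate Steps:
S(W) = W² + 8*W
X(n) = -64/9 - n/9 - n*(8 + n)/9 (X(n) = -((n + n*(8 + n)) + 64)/9 = -(64 + n + n*(8 + n))/9 = -64/9 - n/9 - n*(8 + n)/9)
(-93679 - X(J(19, 11)))/256642 = (-93679 - (-64/9 - ⅑*(-8) - ⅑*(-8)*(8 - 8)))/256642 = (-93679 - (-64/9 + 8/9 - ⅑*(-8)*0))*(1/256642) = (-93679 - (-64/9 + 8/9 + 0))*(1/256642) = (-93679 - 1*(-56/9))*(1/256642) = (-93679 + 56/9)*(1/256642) = -843055/9*1/256642 = -843055/2309778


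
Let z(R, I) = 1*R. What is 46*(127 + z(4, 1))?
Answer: 6026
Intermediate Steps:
z(R, I) = R
46*(127 + z(4, 1)) = 46*(127 + 4) = 46*131 = 6026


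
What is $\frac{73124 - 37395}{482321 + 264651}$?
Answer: $\frac{35729}{746972} \approx 0.047832$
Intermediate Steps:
$\frac{73124 - 37395}{482321 + 264651} = \frac{35729}{746972}$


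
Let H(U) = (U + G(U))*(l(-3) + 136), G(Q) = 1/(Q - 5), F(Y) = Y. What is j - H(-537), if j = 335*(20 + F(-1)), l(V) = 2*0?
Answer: 21516655/271 ≈ 79397.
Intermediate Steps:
l(V) = 0
G(Q) = 1/(-5 + Q)
H(U) = 136*U + 136/(-5 + U) (H(U) = (U + 1/(-5 + U))*(0 + 136) = (U + 1/(-5 + U))*136 = 136*U + 136/(-5 + U))
j = 6365 (j = 335*(20 - 1) = 335*19 = 6365)
j - H(-537) = 6365 - 136*(1 - 537*(-5 - 537))/(-5 - 537) = 6365 - 136*(1 - 537*(-542))/(-542) = 6365 - 136*(-1)*(1 + 291054)/542 = 6365 - 136*(-1)*291055/542 = 6365 - 1*(-19791740/271) = 6365 + 19791740/271 = 21516655/271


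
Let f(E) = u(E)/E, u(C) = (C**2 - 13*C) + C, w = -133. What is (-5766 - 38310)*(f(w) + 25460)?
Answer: -1115783940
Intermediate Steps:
u(C) = C**2 - 12*C
f(E) = -12 + E (f(E) = (E*(-12 + E))/E = -12 + E)
(-5766 - 38310)*(f(w) + 25460) = (-5766 - 38310)*((-12 - 133) + 25460) = -44076*(-145 + 25460) = -44076*25315 = -1115783940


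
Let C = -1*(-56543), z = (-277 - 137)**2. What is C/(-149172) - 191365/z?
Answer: -796615496/532655919 ≈ -1.4956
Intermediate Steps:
z = 171396 (z = (-414)**2 = 171396)
C = 56543
C/(-149172) - 191365/z = 56543/(-149172) - 191365/171396 = 56543*(-1/149172) - 191365*1/171396 = -56543/149172 - 191365/171396 = -796615496/532655919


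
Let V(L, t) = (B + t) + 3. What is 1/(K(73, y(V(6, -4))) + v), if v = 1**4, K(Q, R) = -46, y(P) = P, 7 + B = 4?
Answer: -1/45 ≈ -0.022222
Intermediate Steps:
B = -3 (B = -7 + 4 = -3)
V(L, t) = t (V(L, t) = (-3 + t) + 3 = t)
v = 1
1/(K(73, y(V(6, -4))) + v) = 1/(-46 + 1) = 1/(-45) = -1/45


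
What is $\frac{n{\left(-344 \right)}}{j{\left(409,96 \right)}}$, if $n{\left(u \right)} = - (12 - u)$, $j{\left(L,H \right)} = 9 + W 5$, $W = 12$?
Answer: $- \frac{356}{69} \approx -5.1594$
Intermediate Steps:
$j{\left(L,H \right)} = 69$ ($j{\left(L,H \right)} = 9 + 12 \cdot 5 = 9 + 60 = 69$)
$n{\left(u \right)} = -12 + u$
$\frac{n{\left(-344 \right)}}{j{\left(409,96 \right)}} = \frac{-12 - 344}{69} = \left(-356\right) \frac{1}{69} = - \frac{356}{69}$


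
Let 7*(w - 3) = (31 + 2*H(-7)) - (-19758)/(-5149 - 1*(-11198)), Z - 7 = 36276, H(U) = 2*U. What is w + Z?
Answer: 219499429/6049 ≈ 36287.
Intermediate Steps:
Z = 36283 (Z = 7 + 36276 = 36283)
w = 23562/6049 (w = 3 + ((31 + 2*(2*(-7))) - (-19758)/(-5149 - 1*(-11198)))/7 = 3 + ((31 + 2*(-14)) - (-19758)/(-5149 + 11198))/7 = 3 + ((31 - 28) - (-19758)/6049)/7 = 3 + (3 - (-19758)/6049)/7 = 3 + (3 - 1*(-19758/6049))/7 = 3 + (3 + 19758/6049)/7 = 3 + (⅐)*(37905/6049) = 3 + 5415/6049 = 23562/6049 ≈ 3.8952)
w + Z = 23562/6049 + 36283 = 219499429/6049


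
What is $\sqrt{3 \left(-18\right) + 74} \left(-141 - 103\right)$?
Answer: $- 488 \sqrt{5} \approx -1091.2$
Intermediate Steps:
$\sqrt{3 \left(-18\right) + 74} \left(-141 - 103\right) = \sqrt{-54 + 74} \left(-244\right) = \sqrt{20} \left(-244\right) = 2 \sqrt{5} \left(-244\right) = - 488 \sqrt{5}$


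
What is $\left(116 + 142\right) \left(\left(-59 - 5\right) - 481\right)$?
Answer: $-140610$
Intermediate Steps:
$\left(116 + 142\right) \left(\left(-59 - 5\right) - 481\right) = 258 \left(\left(-59 - 5\right) - 481\right) = 258 \left(-64 - 481\right) = 258 \left(-545\right) = -140610$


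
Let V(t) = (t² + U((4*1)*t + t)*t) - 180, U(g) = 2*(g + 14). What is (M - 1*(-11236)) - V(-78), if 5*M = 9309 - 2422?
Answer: -259733/5 ≈ -51947.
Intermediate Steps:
U(g) = 28 + 2*g (U(g) = 2*(14 + g) = 28 + 2*g)
M = 6887/5 (M = (9309 - 2422)/5 = (⅕)*6887 = 6887/5 ≈ 1377.4)
V(t) = -180 + t² + t*(28 + 10*t) (V(t) = (t² + (28 + 2*((4*1)*t + t))*t) - 180 = (t² + (28 + 2*(4*t + t))*t) - 180 = (t² + (28 + 2*(5*t))*t) - 180 = (t² + (28 + 10*t)*t) - 180 = (t² + t*(28 + 10*t)) - 180 = -180 + t² + t*(28 + 10*t))
(M - 1*(-11236)) - V(-78) = (6887/5 - 1*(-11236)) - (-180 + 11*(-78)² + 28*(-78)) = (6887/5 + 11236) - (-180 + 11*6084 - 2184) = 63067/5 - (-180 + 66924 - 2184) = 63067/5 - 1*64560 = 63067/5 - 64560 = -259733/5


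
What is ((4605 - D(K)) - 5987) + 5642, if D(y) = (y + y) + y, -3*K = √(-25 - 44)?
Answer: 4260 + I*√69 ≈ 4260.0 + 8.3066*I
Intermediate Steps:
K = -I*√69/3 (K = -√(-25 - 44)/3 = -I*√69/3 ≈ -2.7689*I)
D(y) = 3*y (D(y) = 2*y + y = 3*y)
((4605 - D(K)) - 5987) + 5642 = ((4605 - 3*(-I*√69/3)) - 5987) + 5642 = ((4605 - (-1)*I*√69) - 5987) + 5642 = ((4605 + I*√69) - 5987) + 5642 = (-1382 + I*√69) + 5642 = 4260 + I*√69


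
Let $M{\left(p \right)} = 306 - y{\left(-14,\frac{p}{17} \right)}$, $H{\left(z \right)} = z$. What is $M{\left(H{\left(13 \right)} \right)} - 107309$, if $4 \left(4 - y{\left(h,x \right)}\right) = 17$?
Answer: $- \frac{428011}{4} \approx -1.07 \cdot 10^{5}$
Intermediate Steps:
$y{\left(h,x \right)} = - \frac{1}{4}$ ($y{\left(h,x \right)} = 4 - \frac{17}{4} = - \frac{1}{4}$)
$M{\left(p \right)} = \frac{1225}{4}$ ($M{\left(p \right)} = 306 - - \frac{1}{4} = 306 + \frac{1}{4} = \frac{1225}{4}$)
$M{\left(H{\left(13 \right)} \right)} - 107309 = \frac{1225}{4} - 107309 = - \frac{428011}{4}$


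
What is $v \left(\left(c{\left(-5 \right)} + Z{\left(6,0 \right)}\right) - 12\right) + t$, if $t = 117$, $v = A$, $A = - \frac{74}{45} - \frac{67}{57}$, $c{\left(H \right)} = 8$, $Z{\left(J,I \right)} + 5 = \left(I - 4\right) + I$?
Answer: $\frac{131378}{855} \approx 153.66$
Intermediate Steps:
$Z{\left(J,I \right)} = -9 + 2 I$ ($Z{\left(J,I \right)} = -5 + \left(\left(I - 4\right) + I\right) = -5 + \left(\left(-4 + I\right) + I\right) = -5 + \left(-4 + 2 I\right) = -9 + 2 I$)
$A = - \frac{2411}{855}$ ($A = \left(-74\right) \frac{1}{45} - \frac{67}{57} = - \frac{74}{45} - \frac{67}{57} = - \frac{2411}{855} \approx -2.8199$)
$v = - \frac{2411}{855} \approx -2.8199$
$v \left(\left(c{\left(-5 \right)} + Z{\left(6,0 \right)}\right) - 12\right) + t = - \frac{2411 \left(\left(8 + \left(-9 + 2 \cdot 0\right)\right) - 12\right)}{855} + 117 = - \frac{2411 \left(\left(8 + \left(-9 + 0\right)\right) - 12\right)}{855} + 117 = - \frac{2411 \left(\left(8 - 9\right) - 12\right)}{855} + 117 = - \frac{2411 \left(-1 - 12\right)}{855} + 117 = \left(- \frac{2411}{855}\right) \left(-13\right) + 117 = \frac{31343}{855} + 117 = \frac{131378}{855}$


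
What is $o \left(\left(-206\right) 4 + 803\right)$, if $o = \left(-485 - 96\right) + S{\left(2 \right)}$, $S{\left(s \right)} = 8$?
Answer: $12033$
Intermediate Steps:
$o = -573$ ($o = \left(-485 - 96\right) + 8 = -581 + 8 = -573$)
$o \left(\left(-206\right) 4 + 803\right) = - 573 \left(\left(-206\right) 4 + 803\right) = - 573 \left(-824 + 803\right) = \left(-573\right) \left(-21\right) = 12033$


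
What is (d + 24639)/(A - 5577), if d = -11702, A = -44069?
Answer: -12937/49646 ≈ -0.26058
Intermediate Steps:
(d + 24639)/(A - 5577) = (-11702 + 24639)/(-44069 - 5577) = 12937/(-49646) = 12937*(-1/49646) = -12937/49646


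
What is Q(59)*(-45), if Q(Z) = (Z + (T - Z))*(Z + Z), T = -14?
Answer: 74340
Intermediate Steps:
Q(Z) = -28*Z (Q(Z) = (Z + (-14 - Z))*(Z + Z) = -28*Z)
Q(59)*(-45) = -28*59*(-45) = -1652*(-45) = 74340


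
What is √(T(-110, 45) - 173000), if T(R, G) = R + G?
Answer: I*√173065 ≈ 416.01*I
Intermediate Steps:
T(R, G) = G + R
√(T(-110, 45) - 173000) = √((45 - 110) - 173000) = √(-65 - 173000) = √(-173065) = I*√173065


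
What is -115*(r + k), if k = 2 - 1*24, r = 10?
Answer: 1380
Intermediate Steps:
k = -22 (k = 2 - 24 = -22)
-115*(r + k) = -115*(10 - 22) = -115*(-12) = 1380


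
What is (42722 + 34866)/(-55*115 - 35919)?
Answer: -19397/10561 ≈ -1.8367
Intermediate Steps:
(42722 + 34866)/(-55*115 - 35919) = 77588/(-6325 - 35919) = 77588/(-42244) = 77588*(-1/42244) = -19397/10561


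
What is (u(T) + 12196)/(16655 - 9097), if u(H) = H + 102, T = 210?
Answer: 6254/3779 ≈ 1.6549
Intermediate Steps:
u(H) = 102 + H
(u(T) + 12196)/(16655 - 9097) = ((102 + 210) + 12196)/(16655 - 9097) = (312 + 12196)/7558 = 12508*(1/7558) = 6254/3779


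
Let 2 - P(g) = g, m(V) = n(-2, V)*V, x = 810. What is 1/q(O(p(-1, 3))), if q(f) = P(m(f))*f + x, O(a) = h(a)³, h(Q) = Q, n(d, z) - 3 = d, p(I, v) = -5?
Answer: -1/15065 ≈ -6.6379e-5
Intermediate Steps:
n(d, z) = 3 + d
m(V) = V (m(V) = (3 - 2)*V = 1*V = V)
P(g) = 2 - g
O(a) = a³
q(f) = 810 + f*(2 - f) (q(f) = (2 - f)*f + 810 = f*(2 - f) + 810 = 810 + f*(2 - f))
1/q(O(p(-1, 3))) = 1/(810 - 1*(-5)³*(-2 + (-5)³)) = 1/(810 - 1*(-125)*(-2 - 125)) = 1/(810 - 1*(-125)*(-127)) = 1/(810 - 15875) = 1/(-15065) = -1/15065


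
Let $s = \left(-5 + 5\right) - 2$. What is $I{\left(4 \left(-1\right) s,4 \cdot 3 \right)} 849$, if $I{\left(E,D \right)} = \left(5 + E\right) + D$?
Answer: $21225$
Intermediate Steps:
$s = -2$ ($s = 0 - 2 = -2$)
$I{\left(E,D \right)} = 5 + D + E$
$I{\left(4 \left(-1\right) s,4 \cdot 3 \right)} 849 = \left(5 + 4 \cdot 3 + 4 \left(-1\right) \left(-2\right)\right) 849 = \left(5 + 12 - -8\right) 849 = \left(5 + 12 + 8\right) 849 = 25 \cdot 849 = 21225$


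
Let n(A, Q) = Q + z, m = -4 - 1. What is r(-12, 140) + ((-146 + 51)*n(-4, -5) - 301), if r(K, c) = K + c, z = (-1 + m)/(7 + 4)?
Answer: 3892/11 ≈ 353.82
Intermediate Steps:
m = -5
z = -6/11 (z = (-1 - 5)/(7 + 4) = -6/11 ≈ -0.54545)
n(A, Q) = -6/11 + Q (n(A, Q) = Q - 6/11 = -6/11 + Q)
r(-12, 140) + ((-146 + 51)*n(-4, -5) - 301) = (-12 + 140) + ((-146 + 51)*(-6/11 - 5) - 301) = 128 + (-95*(-61/11) - 301) = 128 + (5795/11 - 301) = 128 + 2484/11 = 3892/11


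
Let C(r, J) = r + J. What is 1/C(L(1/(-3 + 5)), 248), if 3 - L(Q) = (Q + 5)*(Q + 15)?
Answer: 4/663 ≈ 0.0060332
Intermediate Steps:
L(Q) = 3 - (5 + Q)*(15 + Q) (L(Q) = 3 - (Q + 5)*(Q + 15) = 3 - (5 + Q)*(15 + Q))
C(r, J) = J + r
1/C(L(1/(-3 + 5)), 248) = 1/(248 + (-72 - (1/(-3 + 5))² - 20/(-3 + 5))) = 1/(248 + (-72 - (1/2)² - 20/2)) = 1/(248 + (-72 - (½)² - 20*½)) = 1/(248 + (-72 - 1*¼ - 10)) = 1/(248 + (-72 - ¼ - 10)) = 1/(248 - 329/4) = 1/(663/4) = 4/663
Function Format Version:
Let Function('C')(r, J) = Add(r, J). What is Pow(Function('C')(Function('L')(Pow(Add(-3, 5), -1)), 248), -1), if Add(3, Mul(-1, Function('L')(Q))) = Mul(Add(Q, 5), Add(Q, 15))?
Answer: Rational(4, 663) ≈ 0.0060332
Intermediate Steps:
Function('L')(Q) = Add(3, Mul(-1, Add(5, Q), Add(15, Q))) (Function('L')(Q) = Add(3, Mul(-1, Mul(Add(Q, 5), Add(Q, 15)))) = Add(3, Mul(-1, Mul(Add(5, Q), Add(15, Q)))) = Add(3, Mul(-1, Add(5, Q), Add(15, Q))))
Function('C')(r, J) = Add(J, r)
Pow(Function('C')(Function('L')(Pow(Add(-3, 5), -1)), 248), -1) = Pow(Add(248, Add(-72, Mul(-1, Pow(Pow(Add(-3, 5), -1), 2)), Mul(-20, Pow(Add(-3, 5), -1)))), -1) = Pow(Add(248, Add(-72, Mul(-1, Pow(Pow(2, -1), 2)), Mul(-20, Pow(2, -1)))), -1) = Pow(Add(248, Add(-72, Mul(-1, Pow(Rational(1, 2), 2)), Mul(-20, Rational(1, 2)))), -1) = Pow(Add(248, Add(-72, Mul(-1, Rational(1, 4)), -10)), -1) = Pow(Add(248, Add(-72, Rational(-1, 4), -10)), -1) = Pow(Add(248, Rational(-329, 4)), -1) = Pow(Rational(663, 4), -1) = Rational(4, 663)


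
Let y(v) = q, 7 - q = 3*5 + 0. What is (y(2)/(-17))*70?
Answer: 560/17 ≈ 32.941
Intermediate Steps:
q = -8 (q = 7 - (3*5 + 0) = 7 - (15 + 0) = 7 - 1*15 = 7 - 15 = -8)
y(v) = -8
(y(2)/(-17))*70 = -8/(-17)*70 = -8*(-1/17)*70 = (8/17)*70 = 560/17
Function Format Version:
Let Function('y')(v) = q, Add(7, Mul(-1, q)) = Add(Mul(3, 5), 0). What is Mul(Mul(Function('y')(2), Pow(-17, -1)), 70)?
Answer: Rational(560, 17) ≈ 32.941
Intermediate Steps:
q = -8 (q = Add(7, Mul(-1, Add(Mul(3, 5), 0))) = Add(7, Mul(-1, Add(15, 0))) = Add(7, Mul(-1, 15)) = Add(7, -15) = -8)
Function('y')(v) = -8
Mul(Mul(Function('y')(2), Pow(-17, -1)), 70) = Mul(Mul(-8, Pow(-17, -1)), 70) = Mul(Mul(-8, Rational(-1, 17)), 70) = Mul(Rational(8, 17), 70) = Rational(560, 17)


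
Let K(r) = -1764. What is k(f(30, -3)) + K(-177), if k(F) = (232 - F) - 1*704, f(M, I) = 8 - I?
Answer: -2247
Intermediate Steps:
k(F) = -472 - F (k(F) = (232 - F) - 704 = -472 - F)
k(f(30, -3)) + K(-177) = (-472 - (8 - 1*(-3))) - 1764 = (-472 - (8 + 3)) - 1764 = (-472 - 1*11) - 1764 = (-472 - 11) - 1764 = -483 - 1764 = -2247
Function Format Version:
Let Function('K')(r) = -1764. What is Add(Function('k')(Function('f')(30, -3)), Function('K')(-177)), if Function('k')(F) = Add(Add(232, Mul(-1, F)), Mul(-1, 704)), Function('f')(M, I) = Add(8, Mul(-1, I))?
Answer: -2247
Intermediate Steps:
Function('k')(F) = Add(-472, Mul(-1, F)) (Function('k')(F) = Add(Add(232, Mul(-1, F)), -704) = Add(-472, Mul(-1, F)))
Add(Function('k')(Function('f')(30, -3)), Function('K')(-177)) = Add(Add(-472, Mul(-1, Add(8, Mul(-1, -3)))), -1764) = Add(Add(-472, Mul(-1, Add(8, 3))), -1764) = Add(Add(-472, Mul(-1, 11)), -1764) = Add(Add(-472, -11), -1764) = Add(-483, -1764) = -2247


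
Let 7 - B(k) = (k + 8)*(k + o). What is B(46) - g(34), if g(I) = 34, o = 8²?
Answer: -5967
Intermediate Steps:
o = 64
B(k) = 7 - (8 + k)*(64 + k) (B(k) = 7 - (k + 8)*(k + 64) = 7 - (8 + k)*(64 + k))
B(46) - g(34) = (-505 - 1*46² - 72*46) - 1*34 = (-505 - 1*2116 - 3312) - 34 = (-505 - 2116 - 3312) - 34 = -5933 - 34 = -5967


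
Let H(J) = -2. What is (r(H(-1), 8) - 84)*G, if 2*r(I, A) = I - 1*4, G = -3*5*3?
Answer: 3915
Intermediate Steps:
G = -45 (G = -15*3 = -45)
r(I, A) = -2 + I/2 (r(I, A) = (I - 1*4)/2 = (I - 4)/2 = (-4 + I)/2 = -2 + I/2)
(r(H(-1), 8) - 84)*G = ((-2 + (1/2)*(-2)) - 84)*(-45) = ((-2 - 1) - 84)*(-45) = (-3 - 84)*(-45) = -87*(-45) = 3915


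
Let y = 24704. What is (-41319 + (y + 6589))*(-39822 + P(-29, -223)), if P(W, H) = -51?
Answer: 399766698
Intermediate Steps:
(-41319 + (y + 6589))*(-39822 + P(-29, -223)) = (-41319 + (24704 + 6589))*(-39822 - 51) = (-41319 + 31293)*(-39873) = -10026*(-39873) = 399766698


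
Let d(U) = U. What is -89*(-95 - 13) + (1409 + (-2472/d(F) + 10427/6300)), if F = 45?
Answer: 69096647/6300 ≈ 10968.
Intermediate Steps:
-89*(-95 - 13) + (1409 + (-2472/d(F) + 10427/6300)) = -89*(-95 - 13) + (1409 + (-2472/45 + 10427/6300)) = -89*(-108) + (1409 + (-2472*1/45 + 10427*(1/6300))) = 9612 + (1409 + (-824/15 + 10427/6300)) = 9612 + (1409 - 335653/6300) = 9612 + 8541047/6300 = 69096647/6300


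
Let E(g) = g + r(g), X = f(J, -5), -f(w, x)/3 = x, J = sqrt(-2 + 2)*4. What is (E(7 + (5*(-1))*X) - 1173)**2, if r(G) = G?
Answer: 1713481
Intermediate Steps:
J = 0 (J = sqrt(0)*4 = 0*4 = 0)
f(w, x) = -3*x
X = 15 (X = -3*(-5) = 15)
E(g) = 2*g (E(g) = g + g = 2*g)
(E(7 + (5*(-1))*X) - 1173)**2 = (2*(7 + (5*(-1))*15) - 1173)**2 = (2*(7 - 5*15) - 1173)**2 = (2*(7 - 75) - 1173)**2 = (2*(-68) - 1173)**2 = (-136 - 1173)**2 = (-1309)**2 = 1713481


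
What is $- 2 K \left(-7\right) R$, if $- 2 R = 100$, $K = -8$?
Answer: $5600$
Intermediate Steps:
$R = -50$ ($R = \left(- \frac{1}{2}\right) 100 = -50$)
$- 2 K \left(-7\right) R = \left(-2\right) \left(-8\right) \left(-7\right) \left(-50\right) = 16 \left(-7\right) \left(-50\right) = \left(-112\right) \left(-50\right) = 5600$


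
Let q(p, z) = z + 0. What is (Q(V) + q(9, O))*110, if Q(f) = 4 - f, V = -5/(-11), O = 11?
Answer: 1600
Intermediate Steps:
V = 5/11 (V = -5*(-1/11) = 5/11 ≈ 0.45455)
q(p, z) = z
(Q(V) + q(9, O))*110 = ((4 - 1*5/11) + 11)*110 = ((4 - 5/11) + 11)*110 = (39/11 + 11)*110 = (160/11)*110 = 1600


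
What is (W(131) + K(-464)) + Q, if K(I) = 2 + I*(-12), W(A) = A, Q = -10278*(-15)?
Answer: 159871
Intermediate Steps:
Q = 154170
K(I) = 2 - 12*I
(W(131) + K(-464)) + Q = (131 + (2 - 12*(-464))) + 154170 = (131 + (2 + 5568)) + 154170 = (131 + 5570) + 154170 = 5701 + 154170 = 159871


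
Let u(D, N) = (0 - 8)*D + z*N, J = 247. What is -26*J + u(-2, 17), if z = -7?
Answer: -6525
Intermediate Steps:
u(D, N) = -8*D - 7*N (u(D, N) = (0 - 8)*D - 7*N = -8*D - 7*N)
-26*J + u(-2, 17) = -26*247 + (-8*(-2) - 7*17) = -6422 + (16 - 119) = -6422 - 103 = -6525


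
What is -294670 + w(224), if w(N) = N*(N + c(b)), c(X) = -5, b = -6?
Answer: -245614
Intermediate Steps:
w(N) = N*(-5 + N) (w(N) = N*(N - 5) = N*(-5 + N))
-294670 + w(224) = -294670 + 224*(-5 + 224) = -294670 + 224*219 = -294670 + 49056 = -245614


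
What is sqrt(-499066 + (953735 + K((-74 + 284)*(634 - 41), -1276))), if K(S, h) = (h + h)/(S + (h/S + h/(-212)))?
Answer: sqrt(76793583467421585690201817789)/410974432571 ≈ 674.29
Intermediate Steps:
K(S, h) = 2*h/(S - h/212 + h/S) (K(S, h) = (2*h)/(S + (h/S + h*(-1/212))) = (2*h)/(S + (h/S - h/212)) = (2*h)/(S + (-h/212 + h/S)) = (2*h)/(S - h/212 + h/S) = 2*h/(S - h/212 + h/S))
sqrt(-499066 + (953735 + K((-74 + 284)*(634 - 41), -1276))) = sqrt(-499066 + (953735 + 424*((-74 + 284)*(634 - 41))*(-1276)/(212*(-1276) + 212*((-74 + 284)*(634 - 41))**2 - 1*(-74 + 284)*(634 - 41)*(-1276)))) = sqrt(-499066 + (953735 + 424*(210*593)*(-1276)/(-270512 + 212*(210*593)**2 - 1*210*593*(-1276)))) = sqrt(-499066 + (953735 + 424*124530*(-1276)/(-270512 + 212*124530**2 - 1*124530*(-1276)))) = sqrt(-499066 + (953735 + 424*124530*(-1276)/(-270512 + 212*15507720900 + 158900280))) = sqrt(-499066 + (953735 + 424*124530*(-1276)/(-270512 + 3287636830800 + 158900280))) = sqrt(-499066 + (953735 + 424*124530*(-1276)/3287795460568)) = sqrt(-499066 + (953735 + 424*124530*(-1276)*(1/3287795460568))) = sqrt(-499066 + (953735 - 8421714840/410974432571)) = sqrt(-499066 + 391960692026387845/410974432571) = sqrt(186857325860909159/410974432571) = sqrt(76793583467421585690201817789)/410974432571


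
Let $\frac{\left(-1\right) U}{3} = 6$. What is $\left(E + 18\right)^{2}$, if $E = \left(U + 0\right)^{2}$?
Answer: $116964$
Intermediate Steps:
$U = -18$ ($U = \left(-3\right) 6 = -18$)
$E = 324$ ($E = \left(-18 + 0\right)^{2} = \left(-18\right)^{2} = 324$)
$\left(E + 18\right)^{2} = \left(324 + 18\right)^{2} = 342^{2} = 116964$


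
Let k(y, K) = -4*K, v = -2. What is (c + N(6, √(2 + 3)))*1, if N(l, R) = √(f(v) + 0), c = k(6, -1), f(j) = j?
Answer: 4 + I*√2 ≈ 4.0 + 1.4142*I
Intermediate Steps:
c = 4 (c = -4*(-1) = 4)
N(l, R) = I*√2 (N(l, R) = √(-2 + 0) = √(-2) = I*√2)
(c + N(6, √(2 + 3)))*1 = (4 + I*√2)*1 = 4 + I*√2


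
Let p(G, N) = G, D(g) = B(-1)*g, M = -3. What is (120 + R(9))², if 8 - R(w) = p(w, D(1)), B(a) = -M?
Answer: 14161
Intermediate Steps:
B(a) = 3 (B(a) = -1*(-3) = 3)
D(g) = 3*g
R(w) = 8 - w
(120 + R(9))² = (120 + (8 - 1*9))² = (120 + (8 - 9))² = (120 - 1)² = 119² = 14161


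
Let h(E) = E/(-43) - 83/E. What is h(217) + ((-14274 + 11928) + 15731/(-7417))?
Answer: -162884547689/69208027 ≈ -2353.6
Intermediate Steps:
h(E) = -83/E - E/43 (h(E) = E*(-1/43) - 83/E = -E/43 - 83/E = -83/E - E/43)
h(217) + ((-14274 + 11928) + 15731/(-7417)) = (-83/217 - 1/43*217) + ((-14274 + 11928) + 15731/(-7417)) = (-83*1/217 - 217/43) + (-2346 + 15731*(-1/7417)) = (-83/217 - 217/43) + (-2346 - 15731/7417) = -50658/9331 - 17416013/7417 = -162884547689/69208027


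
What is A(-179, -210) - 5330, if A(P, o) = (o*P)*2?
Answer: 69850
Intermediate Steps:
A(P, o) = 2*P*o (A(P, o) = (P*o)*2 = 2*P*o)
A(-179, -210) - 5330 = 2*(-179)*(-210) - 5330 = 75180 - 5330 = 69850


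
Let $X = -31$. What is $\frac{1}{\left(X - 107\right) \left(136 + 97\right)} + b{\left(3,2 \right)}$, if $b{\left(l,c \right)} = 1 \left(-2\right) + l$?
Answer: $\frac{32153}{32154} \approx 0.99997$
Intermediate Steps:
$b{\left(l,c \right)} = -2 + l$
$\frac{1}{\left(X - 107\right) \left(136 + 97\right)} + b{\left(3,2 \right)} = \frac{1}{\left(-31 - 107\right) \left(136 + 97\right)} + \left(-2 + 3\right) = \frac{1}{\left(-138\right) 233} + 1 = \left(- \frac{1}{138}\right) \frac{1}{233} + 1 = - \frac{1}{32154} + 1 = \frac{32153}{32154}$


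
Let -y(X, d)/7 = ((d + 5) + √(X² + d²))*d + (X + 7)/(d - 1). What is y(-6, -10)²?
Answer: 95403049/121 - 1076040*√34/11 ≈ 2.1806e+5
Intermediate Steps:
y(X, d) = -7*d*(5 + d + √(X² + d²)) - 7*(7 + X)/(-1 + d) (y(X, d) = -7*(((d + 5) + √(X² + d²))*d + (X + 7)/(d - 1)) = -7*(((5 + d) + √(X² + d²))*d + (7 + X)/(-1 + d)) = -7*((5 + d + √(X² + d²))*d + (7 + X)/(-1 + d)) = -7*(d*(5 + d + √(X² + d²)) + (7 + X)/(-1 + d)) = -7*d*(5 + d + √(X² + d²)) - 7*(7 + X)/(-1 + d))
y(-6, -10)² = (7*(-7 - 1*(-6) - 1*(-10)³ - 4*(-10)² + 5*(-10) - 10*√((-6)² + (-10)²) - 1*(-10)²*√((-6)² + (-10)²))/(-1 - 10))² = (7*(-7 + 6 - 1*(-1000) - 4*100 - 50 - 10*√(36 + 100) - 1*100*√(36 + 100))/(-11))² = (7*(-1/11)*(-7 + 6 + 1000 - 400 - 50 - 20*√34 - 1*100*√136))² = (7*(-1/11)*(-7 + 6 + 1000 - 400 - 50 - 20*√34 - 1*100*2*√34))² = (7*(-1/11)*(-7 + 6 + 1000 - 400 - 50 - 20*√34 - 200*√34))² = (7*(-1/11)*(549 - 220*√34))² = (-3843/11 + 140*√34)²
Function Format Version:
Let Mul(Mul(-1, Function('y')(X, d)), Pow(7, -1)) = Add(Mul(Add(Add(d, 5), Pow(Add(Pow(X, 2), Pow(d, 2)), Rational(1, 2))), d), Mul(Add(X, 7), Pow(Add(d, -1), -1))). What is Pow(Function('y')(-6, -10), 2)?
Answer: Add(Rational(95403049, 121), Mul(Rational(-1076040, 11), Pow(34, Rational(1, 2)))) ≈ 2.1806e+5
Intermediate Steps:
Function('y')(X, d) = Add(Mul(-7, d, Add(5, d, Pow(Add(Pow(X, 2), Pow(d, 2)), Rational(1, 2)))), Mul(-7, Pow(Add(-1, d), -1), Add(7, X))) (Function('y')(X, d) = Mul(-7, Add(Mul(Add(Add(d, 5), Pow(Add(Pow(X, 2), Pow(d, 2)), Rational(1, 2))), d), Mul(Add(X, 7), Pow(Add(d, -1), -1)))) = Mul(-7, Add(Mul(Add(Add(5, d), Pow(Add(Pow(X, 2), Pow(d, 2)), Rational(1, 2))), d), Mul(Add(7, X), Pow(Add(-1, d), -1)))) = Mul(-7, Add(Mul(Add(5, d, Pow(Add(Pow(X, 2), Pow(d, 2)), Rational(1, 2))), d), Mul(Pow(Add(-1, d), -1), Add(7, X)))) = Mul(-7, Add(Mul(d, Add(5, d, Pow(Add(Pow(X, 2), Pow(d, 2)), Rational(1, 2)))), Mul(Pow(Add(-1, d), -1), Add(7, X)))) = Add(Mul(-7, d, Add(5, d, Pow(Add(Pow(X, 2), Pow(d, 2)), Rational(1, 2)))), Mul(-7, Pow(Add(-1, d), -1), Add(7, X))))
Pow(Function('y')(-6, -10), 2) = Pow(Mul(7, Pow(Add(-1, -10), -1), Add(-7, Mul(-1, -6), Mul(-1, Pow(-10, 3)), Mul(-4, Pow(-10, 2)), Mul(5, -10), Mul(-10, Pow(Add(Pow(-6, 2), Pow(-10, 2)), Rational(1, 2))), Mul(-1, Pow(-10, 2), Pow(Add(Pow(-6, 2), Pow(-10, 2)), Rational(1, 2))))), 2) = Pow(Mul(7, Pow(-11, -1), Add(-7, 6, Mul(-1, -1000), Mul(-4, 100), -50, Mul(-10, Pow(Add(36, 100), Rational(1, 2))), Mul(-1, 100, Pow(Add(36, 100), Rational(1, 2))))), 2) = Pow(Mul(7, Rational(-1, 11), Add(-7, 6, 1000, -400, -50, Mul(-10, Pow(136, Rational(1, 2))), Mul(-1, 100, Pow(136, Rational(1, 2))))), 2) = Pow(Mul(7, Rational(-1, 11), Add(-7, 6, 1000, -400, -50, Mul(-10, Mul(2, Pow(34, Rational(1, 2)))), Mul(-1, 100, Mul(2, Pow(34, Rational(1, 2)))))), 2) = Pow(Mul(7, Rational(-1, 11), Add(-7, 6, 1000, -400, -50, Mul(-20, Pow(34, Rational(1, 2))), Mul(-200, Pow(34, Rational(1, 2))))), 2) = Pow(Mul(7, Rational(-1, 11), Add(549, Mul(-220, Pow(34, Rational(1, 2))))), 2) = Pow(Add(Rational(-3843, 11), Mul(140, Pow(34, Rational(1, 2)))), 2)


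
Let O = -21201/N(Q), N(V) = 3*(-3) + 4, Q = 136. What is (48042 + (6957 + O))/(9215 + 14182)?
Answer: 98732/38995 ≈ 2.5319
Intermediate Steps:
N(V) = -5 (N(V) = -9 + 4 = -5)
O = 21201/5 (O = -21201/(-5) = -21201*(-⅕) = 21201/5 ≈ 4240.2)
(48042 + (6957 + O))/(9215 + 14182) = (48042 + (6957 + 21201/5))/(9215 + 14182) = (48042 + 55986/5)/23397 = (296196/5)*(1/23397) = 98732/38995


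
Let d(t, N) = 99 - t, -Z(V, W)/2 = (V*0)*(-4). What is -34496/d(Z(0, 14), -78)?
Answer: -3136/9 ≈ -348.44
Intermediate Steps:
Z(V, W) = 0 (Z(V, W) = -2*V*0*(-4) = -0*(-4) = -2*0 = 0)
-34496/d(Z(0, 14), -78) = -34496/(99 - 1*0) = -34496/(99 + 0) = -34496/99 = -34496*1/99 = -3136/9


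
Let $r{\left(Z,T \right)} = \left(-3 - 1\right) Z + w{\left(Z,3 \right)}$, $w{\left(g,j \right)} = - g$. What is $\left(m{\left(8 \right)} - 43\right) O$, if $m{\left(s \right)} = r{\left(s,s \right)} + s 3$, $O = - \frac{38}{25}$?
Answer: $\frac{2242}{25} \approx 89.68$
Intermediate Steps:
$O = - \frac{38}{25}$ ($O = \left(-38\right) \frac{1}{25} = - \frac{38}{25} \approx -1.52$)
$r{\left(Z,T \right)} = - 5 Z$ ($r{\left(Z,T \right)} = \left(-3 - 1\right) Z - Z = - 4 Z - Z = - 5 Z$)
$m{\left(s \right)} = - 2 s$ ($m{\left(s \right)} = - 5 s + s 3 = - 5 s + 3 s = - 2 s$)
$\left(m{\left(8 \right)} - 43\right) O = \left(\left(-2\right) 8 - 43\right) \left(- \frac{38}{25}\right) = \left(-16 - 43\right) \left(- \frac{38}{25}\right) = \left(-59\right) \left(- \frac{38}{25}\right) = \frac{2242}{25}$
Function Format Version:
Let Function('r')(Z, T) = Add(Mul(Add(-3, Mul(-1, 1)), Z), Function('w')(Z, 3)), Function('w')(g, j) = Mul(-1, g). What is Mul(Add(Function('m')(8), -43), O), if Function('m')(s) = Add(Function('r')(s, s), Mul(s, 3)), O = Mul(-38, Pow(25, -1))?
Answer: Rational(2242, 25) ≈ 89.680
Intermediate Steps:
O = Rational(-38, 25) (O = Mul(-38, Rational(1, 25)) = Rational(-38, 25) ≈ -1.5200)
Function('r')(Z, T) = Mul(-5, Z) (Function('r')(Z, T) = Add(Mul(Add(-3, Mul(-1, 1)), Z), Mul(-1, Z)) = Add(Mul(Add(-3, -1), Z), Mul(-1, Z)) = Add(Mul(-4, Z), Mul(-1, Z)) = Mul(-5, Z))
Function('m')(s) = Mul(-2, s) (Function('m')(s) = Add(Mul(-5, s), Mul(s, 3)) = Add(Mul(-5, s), Mul(3, s)) = Mul(-2, s))
Mul(Add(Function('m')(8), -43), O) = Mul(Add(Mul(-2, 8), -43), Rational(-38, 25)) = Mul(Add(-16, -43), Rational(-38, 25)) = Mul(-59, Rational(-38, 25)) = Rational(2242, 25)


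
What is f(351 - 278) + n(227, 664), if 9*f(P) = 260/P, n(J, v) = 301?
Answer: 198017/657 ≈ 301.40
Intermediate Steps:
f(P) = 260/(9*P) (f(P) = (260/P)/9 = 260/(9*P))
f(351 - 278) + n(227, 664) = 260/(9*(351 - 278)) + 301 = (260/9)/73 + 301 = (260/9)*(1/73) + 301 = 260/657 + 301 = 198017/657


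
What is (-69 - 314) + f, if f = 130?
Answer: -253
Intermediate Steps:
(-69 - 314) + f = (-69 - 314) + 130 = -383 + 130 = -253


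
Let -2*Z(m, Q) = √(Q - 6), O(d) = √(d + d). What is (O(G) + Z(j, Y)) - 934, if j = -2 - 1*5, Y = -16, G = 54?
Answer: -934 + 6*√3 - I*√22/2 ≈ -923.61 - 2.3452*I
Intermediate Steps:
O(d) = √2*√d (O(d) = √(2*d) = √2*√d)
j = -7 (j = -2 - 5 = -7)
Z(m, Q) = -√(-6 + Q)/2 (Z(m, Q) = -√(Q - 6)/2 = -√(-6 + Q)/2)
(O(G) + Z(j, Y)) - 934 = (√2*√54 - √(-6 - 16)/2) - 934 = (√2*(3*√6) - I*√22/2) - 934 = (6*√3 - I*√22/2) - 934 = -934 + 6*√3 - I*√22/2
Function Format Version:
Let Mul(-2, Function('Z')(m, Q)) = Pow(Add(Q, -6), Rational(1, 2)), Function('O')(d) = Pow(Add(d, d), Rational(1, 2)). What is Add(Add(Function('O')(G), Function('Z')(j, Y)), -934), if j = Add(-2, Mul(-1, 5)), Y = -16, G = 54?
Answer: Add(-934, Mul(6, Pow(3, Rational(1, 2))), Mul(Rational(-1, 2), I, Pow(22, Rational(1, 2)))) ≈ Add(-923.61, Mul(-2.3452, I))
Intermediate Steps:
Function('O')(d) = Mul(Pow(2, Rational(1, 2)), Pow(d, Rational(1, 2))) (Function('O')(d) = Pow(Mul(2, d), Rational(1, 2)) = Mul(Pow(2, Rational(1, 2)), Pow(d, Rational(1, 2))))
j = -7 (j = Add(-2, -5) = -7)
Function('Z')(m, Q) = Mul(Rational(-1, 2), Pow(Add(-6, Q), Rational(1, 2))) (Function('Z')(m, Q) = Mul(Rational(-1, 2), Pow(Add(Q, -6), Rational(1, 2))) = Mul(Rational(-1, 2), Pow(Add(-6, Q), Rational(1, 2))))
Add(Add(Function('O')(G), Function('Z')(j, Y)), -934) = Add(Add(Mul(Pow(2, Rational(1, 2)), Pow(54, Rational(1, 2))), Mul(Rational(-1, 2), Pow(Add(-6, -16), Rational(1, 2)))), -934) = Add(Add(Mul(Pow(2, Rational(1, 2)), Mul(3, Pow(6, Rational(1, 2)))), Mul(Rational(-1, 2), Pow(-22, Rational(1, 2)))), -934) = Add(Add(Mul(6, Pow(3, Rational(1, 2))), Mul(Rational(-1, 2), Mul(I, Pow(22, Rational(1, 2))))), -934) = Add(Add(Mul(6, Pow(3, Rational(1, 2))), Mul(Rational(-1, 2), I, Pow(22, Rational(1, 2)))), -934) = Add(-934, Mul(6, Pow(3, Rational(1, 2))), Mul(Rational(-1, 2), I, Pow(22, Rational(1, 2))))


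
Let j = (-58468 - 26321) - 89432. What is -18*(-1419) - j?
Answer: 199763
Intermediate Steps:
j = -174221 (j = -84789 - 89432 = -174221)
-18*(-1419) - j = -18*(-1419) - 1*(-174221) = 25542 + 174221 = 199763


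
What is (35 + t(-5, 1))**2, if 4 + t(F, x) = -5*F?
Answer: 3136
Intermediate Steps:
t(F, x) = -4 - 5*F
(35 + t(-5, 1))**2 = (35 + (-4 - 5*(-5)))**2 = (35 + (-4 + 25))**2 = (35 + 21)**2 = 56**2 = 3136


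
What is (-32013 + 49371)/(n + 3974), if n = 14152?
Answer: 2893/3021 ≈ 0.95763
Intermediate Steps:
(-32013 + 49371)/(n + 3974) = (-32013 + 49371)/(14152 + 3974) = 17358/18126 = 17358*(1/18126) = 2893/3021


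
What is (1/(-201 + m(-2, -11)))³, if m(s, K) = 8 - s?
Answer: -1/6967871 ≈ -1.4352e-7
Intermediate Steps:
(1/(-201 + m(-2, -11)))³ = (1/(-201 + (8 - 1*(-2))))³ = (1/(-201 + (8 + 2)))³ = (1/(-201 + 10))³ = (1/(-191))³ = (-1/191)³ = -1/6967871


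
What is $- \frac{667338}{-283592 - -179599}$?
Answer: $\frac{667338}{103993} \approx 6.4171$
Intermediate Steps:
$- \frac{667338}{-283592 - -179599} = - \frac{667338}{-283592 + 179599} = - \frac{667338}{-103993} = \left(-667338\right) \left(- \frac{1}{103993}\right) = \frac{667338}{103993}$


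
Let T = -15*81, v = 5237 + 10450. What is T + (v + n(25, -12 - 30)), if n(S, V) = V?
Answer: 14430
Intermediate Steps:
v = 15687
T = -1215
T + (v + n(25, -12 - 30)) = -1215 + (15687 + (-12 - 30)) = -1215 + (15687 - 42) = -1215 + 15645 = 14430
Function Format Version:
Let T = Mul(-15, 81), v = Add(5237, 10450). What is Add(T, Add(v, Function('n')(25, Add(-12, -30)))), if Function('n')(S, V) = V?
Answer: 14430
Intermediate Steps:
v = 15687
T = -1215
Add(T, Add(v, Function('n')(25, Add(-12, -30)))) = Add(-1215, Add(15687, Add(-12, -30))) = Add(-1215, Add(15687, -42)) = Add(-1215, 15645) = 14430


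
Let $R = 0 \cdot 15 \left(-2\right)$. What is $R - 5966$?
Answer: $-5966$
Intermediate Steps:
$R = 0$ ($R = 0 \left(-2\right) = 0$)
$R - 5966 = 0 - 5966 = -5966$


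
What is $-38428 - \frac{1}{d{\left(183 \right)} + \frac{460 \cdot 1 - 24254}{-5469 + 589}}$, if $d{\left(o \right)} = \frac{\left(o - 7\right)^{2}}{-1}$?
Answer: $- \frac{2903986395964}{75569543} \approx -38428.0$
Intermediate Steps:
$d{\left(o \right)} = - \left(-7 + o\right)^{2}$ ($d{\left(o \right)} = \left(-7 + o\right)^{2} \left(-1\right) = - \left(-7 + o\right)^{2}$)
$-38428 - \frac{1}{d{\left(183 \right)} + \frac{460 \cdot 1 - 24254}{-5469 + 589}} = -38428 - \frac{1}{- \left(-7 + 183\right)^{2} + \frac{460 \cdot 1 - 24254}{-5469 + 589}} = -38428 - \frac{1}{- 176^{2} + \frac{460 - 24254}{-4880}} = -38428 - \frac{1}{\left(-1\right) 30976 - - \frac{11897}{2440}} = -38428 - \frac{1}{-30976 + \frac{11897}{2440}} = -38428 - \frac{1}{- \frac{75569543}{2440}} = -38428 - - \frac{2440}{75569543} = -38428 + \frac{2440}{75569543} = - \frac{2903986395964}{75569543}$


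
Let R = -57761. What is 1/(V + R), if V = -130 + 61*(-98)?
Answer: -1/63869 ≈ -1.5657e-5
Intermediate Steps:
V = -6108 (V = -130 - 5978 = -6108)
1/(V + R) = 1/(-6108 - 57761) = 1/(-63869) = -1/63869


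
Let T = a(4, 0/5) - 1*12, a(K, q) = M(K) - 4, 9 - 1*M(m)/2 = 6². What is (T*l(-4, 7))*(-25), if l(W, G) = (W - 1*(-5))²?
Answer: 1750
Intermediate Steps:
M(m) = -54 (M(m) = 18 - 2*6² = 18 - 2*36 = 18 - 72 = -54)
a(K, q) = -58 (a(K, q) = -54 - 4 = -58)
l(W, G) = (5 + W)² (l(W, G) = (W + 5)² = (5 + W)²)
T = -70 (T = -58 - 1*12 = -58 - 12 = -70)
(T*l(-4, 7))*(-25) = -70*(5 - 4)²*(-25) = -70*1²*(-25) = -70*1*(-25) = -70*(-25) = 1750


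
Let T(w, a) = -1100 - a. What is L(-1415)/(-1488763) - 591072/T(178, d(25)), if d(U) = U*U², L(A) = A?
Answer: 293329929937/8299853725 ≈ 35.342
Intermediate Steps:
d(U) = U³
L(-1415)/(-1488763) - 591072/T(178, d(25)) = -1415/(-1488763) - 591072/(-1100 - 1*25³) = -1415*(-1/1488763) - 591072/(-1100 - 1*15625) = 1415/1488763 - 591072/(-1100 - 15625) = 1415/1488763 - 591072/(-16725) = 1415/1488763 - 591072*(-1/16725) = 1415/1488763 + 197024/5575 = 293329929937/8299853725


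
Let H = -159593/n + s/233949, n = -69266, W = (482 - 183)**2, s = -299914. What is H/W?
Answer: 16562779633/1448717406911034 ≈ 1.1433e-5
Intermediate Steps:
W = 89401 (W = 299**2 = 89401)
H = 16562779633/16204711434 (H = -159593/(-69266) - 299914/233949 = -159593*(-1/69266) - 299914*1/233949 = 159593/69266 - 299914/233949 = 16562779633/16204711434 ≈ 1.0221)
H/W = (16562779633/16204711434)/89401 = (16562779633/16204711434)*(1/89401) = 16562779633/1448717406911034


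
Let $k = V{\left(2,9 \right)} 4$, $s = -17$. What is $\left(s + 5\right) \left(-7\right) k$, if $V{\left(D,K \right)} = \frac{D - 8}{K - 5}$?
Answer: $-504$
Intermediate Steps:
$V{\left(D,K \right)} = \frac{-8 + D}{-5 + K}$
$k = -6$ ($k = \frac{-8 + 2}{-5 + 9} \cdot 4 = \frac{1}{4} \left(-6\right) 4 = \left(- \frac{3}{2}\right) 4 = -6$)
$\left(s + 5\right) \left(-7\right) k = \left(-17 + 5\right) \left(-7\right) \left(-6\right) = \left(-12\right) \left(-7\right) \left(-6\right) = 84 \left(-6\right) = -504$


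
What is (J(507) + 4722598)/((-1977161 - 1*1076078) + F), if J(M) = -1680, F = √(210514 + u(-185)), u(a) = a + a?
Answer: -14414090953402/9322268180977 - 18883672*√13134/9322268180977 ≈ -1.5464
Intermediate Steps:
u(a) = 2*a
F = 4*√13134 (F = √(210514 + 2*(-185)) = √(210514 - 370) = √210144 = 4*√13134 ≈ 458.41)
(J(507) + 4722598)/((-1977161 - 1*1076078) + F) = (-1680 + 4722598)/((-1977161 - 1*1076078) + 4*√13134) = 4720918/((-1977161 - 1076078) + 4*√13134) = 4720918/(-3053239 + 4*√13134)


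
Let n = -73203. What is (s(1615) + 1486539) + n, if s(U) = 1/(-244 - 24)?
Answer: 378774047/268 ≈ 1.4133e+6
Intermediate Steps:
s(U) = -1/268 (s(U) = 1/(-268) = -1/268)
(s(1615) + 1486539) + n = (-1/268 + 1486539) - 73203 = 398392451/268 - 73203 = 378774047/268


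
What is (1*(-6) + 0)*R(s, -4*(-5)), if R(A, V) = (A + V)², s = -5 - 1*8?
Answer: -294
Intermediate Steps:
s = -13 (s = -5 - 8 = -13)
(1*(-6) + 0)*R(s, -4*(-5)) = (1*(-6) + 0)*(-13 - 4*(-5))² = (-6 + 0)*(-13 + 20)² = -6*7² = -6*49 = -294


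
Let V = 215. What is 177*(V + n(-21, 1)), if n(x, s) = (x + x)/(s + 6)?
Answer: 36993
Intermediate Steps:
n(x, s) = 2*x/(6 + s) (n(x, s) = (2*x)/(6 + s) = 2*x/(6 + s))
177*(V + n(-21, 1)) = 177*(215 + 2*(-21)/(6 + 1)) = 177*(215 + 2*(-21)/7) = 177*(215 + 2*(-21)*(1/7)) = 177*(215 - 6) = 177*209 = 36993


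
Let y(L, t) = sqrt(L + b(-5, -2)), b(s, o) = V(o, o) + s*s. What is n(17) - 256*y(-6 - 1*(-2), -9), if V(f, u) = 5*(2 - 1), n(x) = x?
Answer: 17 - 256*sqrt(26) ≈ -1288.3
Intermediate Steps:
V(f, u) = 5 (V(f, u) = 5*1 = 5)
b(s, o) = 5 + s**2 (b(s, o) = 5 + s*s = 5 + s**2)
y(L, t) = sqrt(30 + L) (y(L, t) = sqrt(L + (5 + (-5)**2)) = sqrt(L + (5 + 25)) = sqrt(L + 30) = sqrt(30 + L))
n(17) - 256*y(-6 - 1*(-2), -9) = 17 - 256*sqrt(30 + (-6 - 1*(-2))) = 17 - 256*sqrt(30 + (-6 + 2)) = 17 - 256*sqrt(30 - 4) = 17 - 256*sqrt(26)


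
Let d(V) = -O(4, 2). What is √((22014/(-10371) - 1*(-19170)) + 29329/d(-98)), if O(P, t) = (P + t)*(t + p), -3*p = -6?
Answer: √30883388030490/41484 ≈ 133.96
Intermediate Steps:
p = 2 (p = -⅓*(-6) = 2)
O(P, t) = (2 + t)*(P + t) (O(P, t) = (P + t)*(t + 2) = (P + t)*(2 + t) = (2 + t)*(P + t))
d(V) = -24 (d(V) = -(2² + 2*4 + 2*2 + 4*2) = -(4 + 8 + 4 + 8) = -1*24 = -24)
√((22014/(-10371) - 1*(-19170)) + 29329/d(-98)) = √((22014/(-10371) - 1*(-19170)) + 29329/(-24)) = √((22014*(-1/10371) + 19170) + 29329*(-1/24)) = √((-7338/3457 + 19170) - 29329/24) = √(66263352/3457 - 29329/24) = √(1488930095/82968) = √30883388030490/41484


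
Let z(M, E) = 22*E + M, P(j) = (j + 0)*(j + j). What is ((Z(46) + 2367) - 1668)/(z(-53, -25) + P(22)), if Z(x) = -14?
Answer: 137/73 ≈ 1.8767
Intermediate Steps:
P(j) = 2*j² (P(j) = j*(2*j) = 2*j²)
z(M, E) = M + 22*E
((Z(46) + 2367) - 1668)/(z(-53, -25) + P(22)) = ((-14 + 2367) - 1668)/((-53 + 22*(-25)) + 2*22²) = (2353 - 1668)/((-53 - 550) + 2*484) = 685/(-603 + 968) = 685/365 = 685*(1/365) = 137/73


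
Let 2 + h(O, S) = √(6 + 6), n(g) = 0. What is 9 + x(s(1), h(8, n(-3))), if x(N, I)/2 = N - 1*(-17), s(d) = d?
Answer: 45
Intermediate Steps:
h(O, S) = -2 + 2*√3 (h(O, S) = -2 + √(6 + 6) = -2 + √12 = -2 + 2*√3)
x(N, I) = 34 + 2*N (x(N, I) = 2*(N - 1*(-17)) = 2*(N + 17) = 2*(17 + N) = 34 + 2*N)
9 + x(s(1), h(8, n(-3))) = 9 + (34 + 2*1) = 9 + (34 + 2) = 9 + 36 = 45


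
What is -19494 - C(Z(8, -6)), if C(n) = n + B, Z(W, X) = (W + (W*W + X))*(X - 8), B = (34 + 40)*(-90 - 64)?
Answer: -7174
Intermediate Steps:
B = -11396 (B = 74*(-154) = -11396)
Z(W, X) = (-8 + X)*(W + X + W**2) (Z(W, X) = (W + (W**2 + X))*(-8 + X) = (W + (X + W**2))*(-8 + X) = (W + X + W**2)*(-8 + X) = (-8 + X)*(W + X + W**2))
C(n) = -11396 + n (C(n) = n - 11396 = -11396 + n)
-19494 - C(Z(8, -6)) = -19494 - (-11396 + ((-6)**2 - 8*8 - 8*(-6) - 8*8**2 + 8*(-6) - 6*8**2)) = -19494 - (-11396 + (36 - 64 + 48 - 8*64 - 48 - 6*64)) = -19494 - (-11396 + (36 - 64 + 48 - 512 - 48 - 384)) = -19494 - (-11396 - 924) = -19494 - 1*(-12320) = -19494 + 12320 = -7174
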